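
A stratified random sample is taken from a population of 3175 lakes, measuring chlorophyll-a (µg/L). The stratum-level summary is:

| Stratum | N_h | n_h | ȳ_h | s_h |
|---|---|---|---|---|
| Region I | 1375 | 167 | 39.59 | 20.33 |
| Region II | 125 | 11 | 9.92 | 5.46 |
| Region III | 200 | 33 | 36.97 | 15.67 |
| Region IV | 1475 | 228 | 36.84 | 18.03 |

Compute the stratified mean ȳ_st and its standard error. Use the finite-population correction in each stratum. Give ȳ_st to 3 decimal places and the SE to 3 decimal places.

ȳ_st = Σ W_h ȳ_h = (1375·39.59 + 125·9.92 + 200·36.97 + 1475·36.84)/3175 = 36.97929
V̂(ȳ_st) = Σ W_h² (1 − n_h/N_h) s_h²/n_h, with W_h = N_h/N and N = 3175:
  stratum Region I: (1375/3175)²·(1 − 167/1375)·20.33²/167 = 0.407794
  stratum Region II: (125/3175)²·(1 − 11/125)·5.46²/11 = 0.00383107
  stratum Region III: (200/3175)²·(1 − 33/200)·15.67²/33 = 0.0246538
  stratum Region IV: (1475/3175)²·(1 − 228/1475)·18.03²/228 = 0.260152
V̂(ȳ_st) = 0.696431
SE(ȳ_st) = √0.696431 = 0.834524

ȳ_st ≈ 36.979, SE ≈ 0.835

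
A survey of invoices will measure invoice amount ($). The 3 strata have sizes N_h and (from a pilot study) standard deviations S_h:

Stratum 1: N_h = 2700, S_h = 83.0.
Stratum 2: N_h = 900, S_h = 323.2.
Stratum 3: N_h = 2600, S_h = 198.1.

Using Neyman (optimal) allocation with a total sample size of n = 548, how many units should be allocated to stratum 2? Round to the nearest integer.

Neyman allocation: n_h = n · N_h S_h / Σ N_i S_i, with n = 548.
  stratum 1: N_h·S_h = 2700·83.0 = 224100.00
  stratum 2: N_h·S_h = 900·323.2 = 290880.00
  stratum 3: N_h·S_h = 2600·198.1 = 515060.00
Σ N_h S_h = 1030040.00
n for stratum 2 = 548·290880.00/1030040.00 = 154.753 → 155

155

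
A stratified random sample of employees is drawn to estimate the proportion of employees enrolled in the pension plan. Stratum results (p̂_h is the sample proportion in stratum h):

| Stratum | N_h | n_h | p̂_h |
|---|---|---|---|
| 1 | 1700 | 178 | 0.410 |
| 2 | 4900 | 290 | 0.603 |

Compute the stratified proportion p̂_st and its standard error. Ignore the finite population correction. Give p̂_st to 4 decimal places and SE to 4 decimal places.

N = 6600; stratum weights W_h = N_h/N.
p̂_st = Σ W_h p̂_h = (1700·0.410 + 4900·0.603)/6600 = 0.55329
V̂(p̂_st) = Σ W_h² p̂_h(1−p̂_h)/(n_h−1):
  stratum 1: (1700/6600)²·0.410·0.590/177 = 9.06719e-05
  stratum 2: (4900/6600)²·0.603·0.397/289 = 0.000456577
V̂(p̂_st) = 0.000547249; SE = √V̂ = 0.0233934

p̂_st ≈ 0.5533, SE ≈ 0.0234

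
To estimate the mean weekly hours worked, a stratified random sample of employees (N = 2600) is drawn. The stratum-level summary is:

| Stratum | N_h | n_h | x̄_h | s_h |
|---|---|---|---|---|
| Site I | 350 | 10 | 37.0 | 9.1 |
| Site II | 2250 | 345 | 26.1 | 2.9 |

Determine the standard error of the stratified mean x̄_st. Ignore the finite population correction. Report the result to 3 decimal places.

V̂(x̄_st) = Σ W_h² s_h²/n_h, with W_h = N_h/N and N = 2600:
  stratum Site I: (350/2600)²·9.1²/10 = 0.150062
  stratum Site II: (2250/2600)²·2.9²/345 = 0.0182556
V̂(x̄_st) = 0.168318
SE(x̄_st) = √0.168318 = 0.410266

SE(x̄_st) ≈ 0.410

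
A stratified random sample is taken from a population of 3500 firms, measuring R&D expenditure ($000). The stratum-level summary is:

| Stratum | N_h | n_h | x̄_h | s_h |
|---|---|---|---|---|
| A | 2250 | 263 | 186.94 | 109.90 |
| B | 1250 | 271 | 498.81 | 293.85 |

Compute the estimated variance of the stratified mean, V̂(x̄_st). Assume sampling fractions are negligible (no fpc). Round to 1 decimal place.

V̂(x̄_st) = Σ W_h² s_h²/n_h, with W_h = N_h/N and N = 3500:
  stratum A: (2250/3500)²·109.90²/263 = 18.9788
  stratum B: (1250/3500)²·293.85²/271 = 40.6412
V̂(x̄_st) = 59.6199

V̂(x̄_st) ≈ 59.6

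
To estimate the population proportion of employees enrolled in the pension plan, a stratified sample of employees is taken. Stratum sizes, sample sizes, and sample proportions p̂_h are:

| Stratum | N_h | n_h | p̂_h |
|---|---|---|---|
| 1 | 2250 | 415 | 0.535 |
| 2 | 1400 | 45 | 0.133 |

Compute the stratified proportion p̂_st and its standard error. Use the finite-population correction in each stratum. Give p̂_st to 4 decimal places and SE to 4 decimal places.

N = 3650; stratum weights W_h = N_h/N.
p̂_st = Σ W_h p̂_h = (2250·0.535 + 1400·0.133)/3650 = 0.38081
V̂(p̂_st) = Σ W_h² (1 − n_h/N_h) p̂_h(1−p̂_h)/(n_h−1):
  stratum 1: (2250/3650)²·(1 − 415/2250)·0.535·0.465/414 = 0.000186226
  stratum 2: (1400/3650)²·(1 − 45/1400)·0.133·0.867/44 = 0.000373164
V̂(p̂_st) = 0.000559389; SE = √V̂ = 0.0236514

p̂_st ≈ 0.3808, SE ≈ 0.0237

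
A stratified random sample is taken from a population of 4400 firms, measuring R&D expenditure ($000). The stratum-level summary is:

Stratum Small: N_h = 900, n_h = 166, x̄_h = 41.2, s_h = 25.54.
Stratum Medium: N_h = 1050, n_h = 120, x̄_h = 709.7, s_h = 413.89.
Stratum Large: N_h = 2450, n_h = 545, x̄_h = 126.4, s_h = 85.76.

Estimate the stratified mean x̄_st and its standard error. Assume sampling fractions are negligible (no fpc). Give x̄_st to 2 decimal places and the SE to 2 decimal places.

x̄_st = Σ W_h x̄_h = (900·41.2 + 1050·709.7 + 2450·126.4)/4400 = 248.16932
V̂(x̄_st) = Σ W_h² s_h²/n_h, with W_h = N_h/N and N = 4400:
  stratum Small: (900/4400)²·25.54²/166 = 0.164404
  stratum Medium: (1050/4400)²·413.89²/120 = 81.2946
  stratum Large: (2450/4400)²·85.76²/545 = 4.18408
V̂(x̄_st) = 85.6431
SE(x̄_st) = √85.6431 = 9.25436

x̄_st ≈ 248.17, SE ≈ 9.25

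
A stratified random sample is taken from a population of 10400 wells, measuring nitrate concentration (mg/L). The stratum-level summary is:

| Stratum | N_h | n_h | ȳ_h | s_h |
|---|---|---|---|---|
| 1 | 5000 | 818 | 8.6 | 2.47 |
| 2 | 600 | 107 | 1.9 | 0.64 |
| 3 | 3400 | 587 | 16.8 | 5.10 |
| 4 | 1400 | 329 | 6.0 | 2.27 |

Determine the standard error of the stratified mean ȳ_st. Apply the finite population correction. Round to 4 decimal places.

V̂(ȳ_st) = Σ W_h² (1 − n_h/N_h) s_h²/n_h, with W_h = N_h/N and N = 10400:
  stratum 1: (5000/10400)²·(1 − 818/5000)·2.47²/818 = 0.00144188
  stratum 2: (600/10400)²·(1 − 107/600)·0.64²/107 = 1.04691e-05
  stratum 3: (3400/10400)²·(1 − 587/3400)·5.10²/587 = 0.00391818
  stratum 4: (1400/10400)²·(1 − 329/1400)·2.27²/329 = 0.000217123
V̂(ȳ_st) = 0.00558765
SE(ȳ_st) = √0.00558765 = 0.0747506

SE(ȳ_st) ≈ 0.0748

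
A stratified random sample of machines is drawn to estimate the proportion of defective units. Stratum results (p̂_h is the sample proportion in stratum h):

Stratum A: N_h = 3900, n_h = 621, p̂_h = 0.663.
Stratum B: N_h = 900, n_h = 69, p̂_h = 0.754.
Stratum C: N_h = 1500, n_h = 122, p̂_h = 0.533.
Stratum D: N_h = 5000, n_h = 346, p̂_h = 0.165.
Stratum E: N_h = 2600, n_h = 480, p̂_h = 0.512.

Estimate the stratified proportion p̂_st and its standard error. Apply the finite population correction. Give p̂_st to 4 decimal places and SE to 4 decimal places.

p̂_st ≈ 0.4475, SE ≈ 0.0109

N = 13900; stratum weights W_h = N_h/N.
p̂_st = Σ W_h p̂_h = (3900·0.663 + 900·0.754 + 1500·0.533 + 5000·0.165 + 2600·0.512)/13900 = 0.44748
V̂(p̂_st) = Σ W_h² (1 − n_h/N_h) p̂_h(1−p̂_h)/(n_h−1):
  stratum A: (3900/13900)²·(1 − 621/3900)·0.663·0.337/620 = 2.38522e-05
  stratum B: (900/13900)²·(1 − 69/900)·0.754·0.246/68 = 1.05587e-05
  stratum C: (1500/13900)²·(1 − 122/1500)·0.533·0.467/121 = 2.20074e-05
  stratum D: (5000/13900)²·(1 − 346/5000)·0.165·0.835/345 = 4.8097e-05
  stratum E: (2600/13900)²·(1 − 480/2600)·0.512·0.488/479 = 1.48811e-05
V̂(p̂_st) = 0.000119396; SE = √V̂ = 0.0109269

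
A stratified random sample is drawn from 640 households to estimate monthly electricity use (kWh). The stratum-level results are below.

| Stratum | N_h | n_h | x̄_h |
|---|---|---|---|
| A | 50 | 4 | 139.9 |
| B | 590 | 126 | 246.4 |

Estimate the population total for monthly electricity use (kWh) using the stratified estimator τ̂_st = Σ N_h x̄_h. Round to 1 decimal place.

τ̂_st ≈ 152371.0

τ̂_st = Σ N_h x̄_h = 50·139.9 + 590·246.4 = 152371.0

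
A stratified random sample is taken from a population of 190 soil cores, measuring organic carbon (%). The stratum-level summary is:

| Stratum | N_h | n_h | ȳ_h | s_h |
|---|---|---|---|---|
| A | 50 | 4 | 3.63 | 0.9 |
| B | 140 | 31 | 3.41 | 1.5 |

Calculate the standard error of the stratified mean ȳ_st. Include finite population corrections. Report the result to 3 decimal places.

V̂(ȳ_st) = Σ W_h² (1 − n_h/N_h) s_h²/n_h, with W_h = N_h/N and N = 190:
  stratum A: (50/190)²·(1 − 4/50)·0.9²/4 = 0.0129017
  stratum B: (140/190)²·(1 − 31/140)·1.5²/31 = 0.0306809
V̂(ȳ_st) = 0.0435826
SE(ȳ_st) = √0.0435826 = 0.208764

SE(ȳ_st) ≈ 0.209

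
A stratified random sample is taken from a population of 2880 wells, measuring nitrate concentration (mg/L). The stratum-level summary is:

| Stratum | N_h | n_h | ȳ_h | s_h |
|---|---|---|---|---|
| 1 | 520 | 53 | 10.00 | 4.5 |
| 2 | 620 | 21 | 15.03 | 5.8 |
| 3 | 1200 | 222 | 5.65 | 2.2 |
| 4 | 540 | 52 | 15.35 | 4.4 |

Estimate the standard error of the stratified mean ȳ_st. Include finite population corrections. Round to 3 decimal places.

V̂(ȳ_st) = Σ W_h² (1 − n_h/N_h) s_h²/n_h, with W_h = N_h/N and N = 2880:
  stratum 1: (520/2880)²·(1 − 53/520)·4.5²/53 = 0.0111862
  stratum 2: (620/2880)²·(1 − 21/620)·5.8²/21 = 0.0717249
  stratum 3: (1200/2880)²·(1 − 222/1200)·2.2²/222 = 0.0030848
  stratum 4: (540/2880)²·(1 − 52/540)·4.4²/52 = 0.0118285
V̂(ȳ_st) = 0.0978245
SE(ȳ_st) = √0.0978245 = 0.312769

SE(ȳ_st) ≈ 0.313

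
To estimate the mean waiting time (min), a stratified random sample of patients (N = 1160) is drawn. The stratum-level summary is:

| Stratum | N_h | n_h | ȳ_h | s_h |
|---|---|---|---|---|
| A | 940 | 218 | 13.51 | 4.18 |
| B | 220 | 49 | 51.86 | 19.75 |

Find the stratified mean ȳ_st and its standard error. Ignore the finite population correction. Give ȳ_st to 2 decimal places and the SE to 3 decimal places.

ȳ_st ≈ 20.78, SE ≈ 0.582

ȳ_st = Σ W_h ȳ_h = (940·13.51 + 220·51.86)/1160 = 20.78328
V̂(ȳ_st) = Σ W_h² s_h²/n_h, with W_h = N_h/N and N = 1160:
  stratum A: (940/1160)²·4.18²/218 = 0.0526303
  stratum B: (220/1160)²·19.75²/49 = 0.28633
V̂(ȳ_st) = 0.338961
SE(ȳ_st) = √0.338961 = 0.582203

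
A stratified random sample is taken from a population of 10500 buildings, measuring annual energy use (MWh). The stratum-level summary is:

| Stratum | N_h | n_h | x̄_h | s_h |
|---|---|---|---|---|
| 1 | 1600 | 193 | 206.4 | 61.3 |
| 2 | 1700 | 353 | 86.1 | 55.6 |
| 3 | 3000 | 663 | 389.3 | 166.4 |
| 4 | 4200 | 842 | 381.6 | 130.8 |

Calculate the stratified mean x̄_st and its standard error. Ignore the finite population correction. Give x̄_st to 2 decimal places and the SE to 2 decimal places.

x̄_st = Σ W_h x̄_h = (1600·206.4 + 1700·86.1 + 3000·389.3 + 4200·381.6)/10500 = 309.26000
V̂(x̄_st) = Σ W_h² s_h²/n_h, with W_h = N_h/N and N = 10500:
  stratum 1: (1600/10500)²·61.3²/193 = 0.45209
  stratum 2: (1700/10500)²·55.6²/353 = 0.229559
  stratum 3: (3000/10500)²·166.4²/663 = 3.40924
  stratum 4: (4200/10500)²·130.8²/842 = 3.25105
V̂(x̄_st) = 7.34193
SE(x̄_st) = √7.34193 = 2.7096

x̄_st ≈ 309.26, SE ≈ 2.71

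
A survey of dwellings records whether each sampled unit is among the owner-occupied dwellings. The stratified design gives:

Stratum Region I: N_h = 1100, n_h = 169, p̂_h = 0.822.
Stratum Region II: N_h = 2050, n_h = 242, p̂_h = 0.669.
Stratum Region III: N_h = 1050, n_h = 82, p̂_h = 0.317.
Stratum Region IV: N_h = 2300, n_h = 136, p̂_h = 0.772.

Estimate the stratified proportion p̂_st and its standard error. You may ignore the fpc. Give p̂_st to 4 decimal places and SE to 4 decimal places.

p̂_st ≈ 0.6745, SE ≈ 0.0187

N = 6500; stratum weights W_h = N_h/N.
p̂_st = Σ W_h p̂_h = (1100·0.822 + 2050·0.669 + 1050·0.317 + 2300·0.772)/6500 = 0.67448
V̂(p̂_st) = Σ W_h² p̂_h(1−p̂_h)/(n_h−1):
  stratum Region I: (1100/6500)²·0.822·0.178/168 = 2.49426e-05
  stratum Region II: (2050/6500)²·0.669·0.331/241 = 9.13941e-05
  stratum Region III: (1050/6500)²·0.317·0.683/81 = 6.97504e-05
  stratum Region IV: (2300/6500)²·0.772·0.228/135 = 0.000163248
V̂(p̂_st) = 0.000349335; SE = √V̂ = 0.0186905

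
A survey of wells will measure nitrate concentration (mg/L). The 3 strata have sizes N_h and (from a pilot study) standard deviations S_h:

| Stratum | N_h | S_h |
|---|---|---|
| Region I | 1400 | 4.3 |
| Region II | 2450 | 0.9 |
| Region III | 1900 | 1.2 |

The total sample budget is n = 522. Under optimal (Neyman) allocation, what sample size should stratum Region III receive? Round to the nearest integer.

113

Neyman allocation: n_h = n · N_h S_h / Σ N_i S_i, with n = 522.
  stratum Region I: N_h·S_h = 1400·4.3 = 6020.00
  stratum Region II: N_h·S_h = 2450·0.9 = 2205.00
  stratum Region III: N_h·S_h = 1900·1.2 = 2280.00
Σ N_h S_h = 10505.00
n for stratum Region III = 522·2280.00/10505.00 = 113.295 → 113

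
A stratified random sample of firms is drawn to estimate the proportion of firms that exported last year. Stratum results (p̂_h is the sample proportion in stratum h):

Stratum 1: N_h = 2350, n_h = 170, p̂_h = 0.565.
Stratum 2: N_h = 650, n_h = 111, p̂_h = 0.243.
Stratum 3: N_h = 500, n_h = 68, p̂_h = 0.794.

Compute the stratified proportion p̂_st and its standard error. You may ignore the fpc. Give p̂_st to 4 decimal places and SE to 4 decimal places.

N = 3500; stratum weights W_h = N_h/N.
p̂_st = Σ W_h p̂_h = (2350·0.565 + 650·0.243 + 500·0.794)/3500 = 0.53791
V̂(p̂_st) = Σ W_h² p̂_h(1−p̂_h)/(n_h−1):
  stratum 1: (2350/3500)²·0.565·0.435/169 = 0.000655618
  stratum 2: (650/3500)²·0.243·0.757/110 = 5.76767e-05
  stratum 3: (500/3500)²·0.794·0.206/67 = 4.98215e-05
V̂(p̂_st) = 0.000763116; SE = √V̂ = 0.0276246

p̂_st ≈ 0.5379, SE ≈ 0.0276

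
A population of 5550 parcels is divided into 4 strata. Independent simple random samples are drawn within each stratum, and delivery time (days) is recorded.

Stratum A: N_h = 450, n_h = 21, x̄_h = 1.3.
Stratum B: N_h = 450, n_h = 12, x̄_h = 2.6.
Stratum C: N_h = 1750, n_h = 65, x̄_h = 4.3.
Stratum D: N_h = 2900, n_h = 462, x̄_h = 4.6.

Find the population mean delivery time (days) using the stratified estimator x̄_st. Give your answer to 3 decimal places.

x̄_st ≈ 4.076

N = Σ N_h = 5550. Stratum weights W_h = N_h/N.
x̄_st = (450·1.3 + 450·2.6 + 1750·4.3 + 2900·4.6) / 5550 = 4.07568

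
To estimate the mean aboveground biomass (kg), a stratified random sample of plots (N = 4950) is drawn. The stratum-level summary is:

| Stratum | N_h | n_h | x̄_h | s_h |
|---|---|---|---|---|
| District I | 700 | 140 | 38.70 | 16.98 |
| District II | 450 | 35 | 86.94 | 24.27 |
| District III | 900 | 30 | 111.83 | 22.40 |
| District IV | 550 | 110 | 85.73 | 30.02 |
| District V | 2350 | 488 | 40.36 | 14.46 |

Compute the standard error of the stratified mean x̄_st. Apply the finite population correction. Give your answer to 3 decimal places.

V̂(x̄_st) = Σ W_h² (1 − n_h/N_h) s_h²/n_h, with W_h = N_h/N and N = 4950:
  stratum District I: (700/4950)²·(1 − 140/700)·16.98²/140 = 0.0329475
  stratum District II: (450/4950)²·(1 − 35/450)·24.27²/35 = 0.128269
  stratum District III: (900/4950)²·(1 − 30/900)·22.40²/30 = 0.534473
  stratum District IV: (550/4950)²·(1 − 110/550)·30.02²/110 = 0.0809159
  stratum District V: (2350/4950)²·(1 − 488/2350)·14.46²/488 = 0.0765163
V̂(x̄_st) = 0.853122
SE(x̄_st) = √0.853122 = 0.923646

SE(x̄_st) ≈ 0.924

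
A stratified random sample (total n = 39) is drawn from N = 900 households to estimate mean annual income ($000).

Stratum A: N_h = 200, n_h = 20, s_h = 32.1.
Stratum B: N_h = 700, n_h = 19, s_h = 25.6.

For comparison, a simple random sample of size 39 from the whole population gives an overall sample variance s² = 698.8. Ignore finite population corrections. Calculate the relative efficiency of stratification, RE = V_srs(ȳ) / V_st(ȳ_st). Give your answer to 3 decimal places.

V̂(ȳ_st) = Σ W_h² s_h²/n_h, with W_h = N_h/N and N = 900:
  stratum A: (200/900)²·32.1²/20 = 2.54422
  stratum B: (700/900)²·25.6²/19 = 20.8659
V_st = 23.4101
V_srs = s²/n = 698.8/39 = 17.9179
Relative efficiency = V_srs / V_st = 17.9179/23.4101 = 0.7654

RE ≈ 0.765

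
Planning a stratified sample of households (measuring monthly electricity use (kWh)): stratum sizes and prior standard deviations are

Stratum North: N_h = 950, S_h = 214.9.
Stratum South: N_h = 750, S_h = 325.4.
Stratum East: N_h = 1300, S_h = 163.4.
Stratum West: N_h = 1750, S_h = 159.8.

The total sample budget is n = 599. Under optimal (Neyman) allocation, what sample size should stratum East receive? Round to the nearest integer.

Neyman allocation: n_h = n · N_h S_h / Σ N_i S_i, with n = 599.
  stratum North: N_h·S_h = 950·214.9 = 204155.00
  stratum South: N_h·S_h = 750·325.4 = 244050.00
  stratum East: N_h·S_h = 1300·163.4 = 212420.00
  stratum West: N_h·S_h = 1750·159.8 = 279650.00
Σ N_h S_h = 940275.00
n for stratum East = 599·212420.00/940275.00 = 135.322 → 135

135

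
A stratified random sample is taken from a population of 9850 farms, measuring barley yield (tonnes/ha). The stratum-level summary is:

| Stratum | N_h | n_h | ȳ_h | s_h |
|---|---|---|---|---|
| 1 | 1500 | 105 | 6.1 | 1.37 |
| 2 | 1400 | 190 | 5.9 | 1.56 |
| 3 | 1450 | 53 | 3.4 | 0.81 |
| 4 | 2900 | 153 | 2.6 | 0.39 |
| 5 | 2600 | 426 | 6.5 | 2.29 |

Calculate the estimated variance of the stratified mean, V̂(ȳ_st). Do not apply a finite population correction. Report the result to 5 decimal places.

V̂(ȳ_st) = Σ W_h² s_h²/n_h, with W_h = N_h/N and N = 9850:
  stratum 1: (1500/9850)²·1.37²/105 = 0.000414536
  stratum 2: (1400/9850)²·1.56²/190 = 0.000258749
  stratum 3: (1450/9850)²·0.81²/53 = 0.000268261
  stratum 4: (2900/9850)²·0.39²/153 = 8.6171e-05
  stratum 5: (2600/9850)²·2.29²/426 = 0.0008577
V̂(ȳ_st) = 0.00188542

V̂(ȳ_st) ≈ 0.00189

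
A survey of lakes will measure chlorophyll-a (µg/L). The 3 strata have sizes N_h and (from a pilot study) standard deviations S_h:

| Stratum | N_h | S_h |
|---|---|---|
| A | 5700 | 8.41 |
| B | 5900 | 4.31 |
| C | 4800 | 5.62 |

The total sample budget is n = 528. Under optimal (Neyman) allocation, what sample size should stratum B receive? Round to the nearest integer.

134

Neyman allocation: n_h = n · N_h S_h / Σ N_i S_i, with n = 528.
  stratum A: N_h·S_h = 5700·8.41 = 47937.00
  stratum B: N_h·S_h = 5900·4.31 = 25429.00
  stratum C: N_h·S_h = 4800·5.62 = 26976.00
Σ N_h S_h = 100342.00
n for stratum B = 528·25429.00/100342.00 = 133.807 → 134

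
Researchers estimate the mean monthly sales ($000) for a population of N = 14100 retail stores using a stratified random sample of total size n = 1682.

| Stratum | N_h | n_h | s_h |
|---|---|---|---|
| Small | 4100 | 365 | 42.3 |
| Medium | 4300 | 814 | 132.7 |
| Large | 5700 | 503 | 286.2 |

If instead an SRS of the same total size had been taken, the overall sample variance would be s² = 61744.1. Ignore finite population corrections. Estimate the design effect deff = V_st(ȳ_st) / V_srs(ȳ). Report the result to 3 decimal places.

deff ≈ 0.791

V̂(ȳ_st) = Σ W_h² s_h²/n_h, with W_h = N_h/N and N = 14100:
  stratum Small: (4100/14100)²·42.3²/365 = 0.414493
  stratum Medium: (4300/14100)²·132.7²/814 = 2.01195
  stratum Large: (5700/14100)²·286.2²/503 = 26.6123
V_st = 29.0388
V_srs = s²/n = 61744.1/1682 = 36.7087
deff = V_st / V_srs = 29.0388/36.7087 = 0.7911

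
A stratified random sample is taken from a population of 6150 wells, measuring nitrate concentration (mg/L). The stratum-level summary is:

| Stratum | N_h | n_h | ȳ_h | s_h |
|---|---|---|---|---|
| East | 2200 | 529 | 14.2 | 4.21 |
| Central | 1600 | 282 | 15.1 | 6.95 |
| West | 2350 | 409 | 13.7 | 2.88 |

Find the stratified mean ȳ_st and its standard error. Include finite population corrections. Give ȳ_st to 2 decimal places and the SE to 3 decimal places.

ȳ_st ≈ 14.24, SE ≈ 0.124

ȳ_st = Σ W_h ȳ_h = (2200·14.2 + 1600·15.1 + 2350·13.7)/6150 = 14.24309
V̂(ȳ_st) = Σ W_h² (1 − n_h/N_h) s_h²/n_h, with W_h = N_h/N and N = 6150:
  stratum East: (2200/6150)²·(1 − 529/2200)·4.21²/529 = 0.00325655
  stratum Central: (1600/6150)²·(1 − 282/1600)·6.95²/282 = 0.00955005
  stratum West: (2350/6150)²·(1 − 409/2350)·2.88²/409 = 0.00244571
V̂(ȳ_st) = 0.0152523
SE(ȳ_st) = √0.0152523 = 0.1235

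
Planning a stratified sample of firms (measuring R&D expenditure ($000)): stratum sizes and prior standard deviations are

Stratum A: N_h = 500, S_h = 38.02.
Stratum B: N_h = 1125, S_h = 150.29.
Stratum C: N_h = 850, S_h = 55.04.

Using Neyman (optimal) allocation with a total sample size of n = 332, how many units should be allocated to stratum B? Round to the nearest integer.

Neyman allocation: n_h = n · N_h S_h / Σ N_i S_i, with n = 332.
  stratum A: N_h·S_h = 500·38.02 = 19010.00
  stratum B: N_h·S_h = 1125·150.29 = 169076.25
  stratum C: N_h·S_h = 850·55.04 = 46784.00
Σ N_h S_h = 234870.25
n for stratum B = 332·169076.25/234870.25 = 238.997 → 239

239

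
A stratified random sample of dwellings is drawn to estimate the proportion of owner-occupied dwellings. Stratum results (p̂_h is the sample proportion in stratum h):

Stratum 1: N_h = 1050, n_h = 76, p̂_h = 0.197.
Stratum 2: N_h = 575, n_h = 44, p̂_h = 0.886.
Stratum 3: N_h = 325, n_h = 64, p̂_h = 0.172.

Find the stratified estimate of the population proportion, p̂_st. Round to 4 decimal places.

N = 1950; stratum weights W_h = N_h/N.
p̂_st = Σ W_h p̂_h = (1050·0.197 + 575·0.886 + 325·0.172)/1950 = 0.39600

p̂_st ≈ 0.3960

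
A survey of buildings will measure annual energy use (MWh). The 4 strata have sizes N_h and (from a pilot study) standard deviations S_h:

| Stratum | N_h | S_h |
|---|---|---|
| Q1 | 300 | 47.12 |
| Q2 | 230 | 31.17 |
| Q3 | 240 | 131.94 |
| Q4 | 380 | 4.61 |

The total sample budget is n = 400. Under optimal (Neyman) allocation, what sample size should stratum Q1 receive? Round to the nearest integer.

Neyman allocation: n_h = n · N_h S_h / Σ N_i S_i, with n = 400.
  stratum Q1: N_h·S_h = 300·47.12 = 14136.00
  stratum Q2: N_h·S_h = 230·31.17 = 7169.10
  stratum Q3: N_h·S_h = 240·131.94 = 31665.60
  stratum Q4: N_h·S_h = 380·4.61 = 1751.80
Σ N_h S_h = 54722.50
n for stratum Q1 = 400·14136.00/54722.50 = 103.329 → 103

103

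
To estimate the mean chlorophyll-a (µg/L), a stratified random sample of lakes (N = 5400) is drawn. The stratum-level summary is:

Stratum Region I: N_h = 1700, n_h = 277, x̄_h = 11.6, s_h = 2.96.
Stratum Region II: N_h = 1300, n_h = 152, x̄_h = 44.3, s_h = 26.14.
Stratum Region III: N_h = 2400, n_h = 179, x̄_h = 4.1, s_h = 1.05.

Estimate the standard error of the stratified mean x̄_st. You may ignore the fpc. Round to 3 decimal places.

V̂(x̄_st) = Σ W_h² s_h²/n_h, with W_h = N_h/N and N = 5400:
  stratum Region I: (1700/5400)²·2.96²/277 = 0.00313483
  stratum Region II: (1300/5400)²·26.14²/152 = 0.260535
  stratum Region III: (2400/5400)²·1.05²/179 = 0.00121664
V̂(x̄_st) = 0.264887
SE(x̄_st) = √0.264887 = 0.514672

SE(x̄_st) ≈ 0.515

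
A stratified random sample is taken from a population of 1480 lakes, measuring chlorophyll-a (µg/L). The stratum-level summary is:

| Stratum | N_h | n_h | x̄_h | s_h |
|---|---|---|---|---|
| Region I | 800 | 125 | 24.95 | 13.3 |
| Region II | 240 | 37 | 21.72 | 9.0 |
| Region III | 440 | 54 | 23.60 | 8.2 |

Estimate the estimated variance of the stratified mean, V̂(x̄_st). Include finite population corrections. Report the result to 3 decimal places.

V̂(x̄_st) ≈ 0.494

V̂(x̄_st) = Σ W_h² (1 − n_h/N_h) s_h²/n_h, with W_h = N_h/N and N = 1480:
  stratum Region I: (800/1480)²·(1 − 125/800)·13.3²/125 = 0.34887
  stratum Region II: (240/1480)²·(1 − 37/240)·9.0²/37 = 0.0486931
  stratum Region III: (440/1480)²·(1 − 54/440)·8.2²/54 = 0.0965496
V̂(x̄_st) = 0.494113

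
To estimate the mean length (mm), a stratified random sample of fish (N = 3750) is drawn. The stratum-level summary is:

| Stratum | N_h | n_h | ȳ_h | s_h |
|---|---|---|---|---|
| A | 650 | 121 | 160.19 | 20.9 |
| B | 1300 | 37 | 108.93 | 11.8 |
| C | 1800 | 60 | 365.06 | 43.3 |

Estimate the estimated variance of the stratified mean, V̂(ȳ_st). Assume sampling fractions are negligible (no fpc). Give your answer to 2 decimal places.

V̂(ȳ_st) = Σ W_h² s_h²/n_h, with W_h = N_h/N and N = 3750:
  stratum A: (650/3750)²·20.9²/121 = 0.10846
  stratum B: (1300/3750)²·11.8²/37 = 0.452258
  stratum C: (1800/3750)²·43.3²/60 = 7.19958
V̂(ȳ_st) = 7.7603

V̂(ȳ_st) ≈ 7.76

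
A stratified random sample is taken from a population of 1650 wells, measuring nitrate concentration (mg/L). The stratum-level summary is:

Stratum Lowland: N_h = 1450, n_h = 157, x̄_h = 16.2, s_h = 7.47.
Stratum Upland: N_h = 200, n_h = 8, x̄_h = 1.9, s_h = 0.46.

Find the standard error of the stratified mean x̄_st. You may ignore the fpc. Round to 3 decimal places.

SE(x̄_st) ≈ 0.524

V̂(x̄_st) = Σ W_h² s_h²/n_h, with W_h = N_h/N and N = 1650:
  stratum Lowland: (1450/1650)²·7.47²/157 = 0.274479
  stratum Upland: (200/1650)²·0.46²/8 = 0.000388613
V̂(x̄_st) = 0.274868
SE(x̄_st) = √0.274868 = 0.524279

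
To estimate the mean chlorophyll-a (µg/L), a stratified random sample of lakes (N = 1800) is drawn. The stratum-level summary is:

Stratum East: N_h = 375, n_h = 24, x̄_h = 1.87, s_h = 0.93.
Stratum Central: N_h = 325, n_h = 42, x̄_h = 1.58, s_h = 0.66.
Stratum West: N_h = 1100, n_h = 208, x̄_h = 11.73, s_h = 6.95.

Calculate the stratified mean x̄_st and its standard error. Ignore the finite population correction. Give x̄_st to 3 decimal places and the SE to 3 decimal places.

x̄_st ≈ 7.843, SE ≈ 0.298

x̄_st = Σ W_h x̄_h = (375·1.87 + 325·1.58 + 1100·11.73)/1800 = 7.84319
V̂(x̄_st) = Σ W_h² s_h²/n_h, with W_h = N_h/N and N = 1800:
  stratum East: (375/1800)²·0.93²/24 = 0.00156413
  stratum Central: (325/1800)²·0.66²/42 = 0.000338112
  stratum West: (1100/1800)²·6.95²/208 = 0.0867255
V̂(x̄_st) = 0.0886277
SE(x̄_st) = √0.0886277 = 0.297704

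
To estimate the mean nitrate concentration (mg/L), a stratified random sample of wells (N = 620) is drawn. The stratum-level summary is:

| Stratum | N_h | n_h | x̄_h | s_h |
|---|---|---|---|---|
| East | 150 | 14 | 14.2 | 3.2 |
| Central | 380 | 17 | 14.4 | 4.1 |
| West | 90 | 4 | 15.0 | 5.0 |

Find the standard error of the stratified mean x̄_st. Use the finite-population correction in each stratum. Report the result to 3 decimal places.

V̂(x̄_st) = Σ W_h² (1 − n_h/N_h) s_h²/n_h, with W_h = N_h/N and N = 620:
  stratum East: (150/620)²·(1 − 14/150)·3.2²/14 = 0.0388167
  stratum Central: (380/620)²·(1 − 17/380)·4.1²/17 = 0.354834
  stratum West: (90/620)²·(1 − 4/90)·5.0²/4 = 0.125845
V̂(x̄_st) = 0.519497
SE(x̄_st) = √0.519497 = 0.720761

SE(x̄_st) ≈ 0.721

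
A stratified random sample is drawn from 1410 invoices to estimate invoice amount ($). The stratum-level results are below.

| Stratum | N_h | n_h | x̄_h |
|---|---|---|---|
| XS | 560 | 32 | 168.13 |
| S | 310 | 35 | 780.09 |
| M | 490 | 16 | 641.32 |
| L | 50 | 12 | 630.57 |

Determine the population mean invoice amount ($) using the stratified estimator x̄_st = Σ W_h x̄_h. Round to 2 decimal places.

x̄_st ≈ 483.51

N = Σ N_h = 1410. Stratum weights W_h = N_h/N.
x̄_st = (560·168.13 + 310·780.09 + 490·641.32 + 50·630.57) / 1410 = 483.5149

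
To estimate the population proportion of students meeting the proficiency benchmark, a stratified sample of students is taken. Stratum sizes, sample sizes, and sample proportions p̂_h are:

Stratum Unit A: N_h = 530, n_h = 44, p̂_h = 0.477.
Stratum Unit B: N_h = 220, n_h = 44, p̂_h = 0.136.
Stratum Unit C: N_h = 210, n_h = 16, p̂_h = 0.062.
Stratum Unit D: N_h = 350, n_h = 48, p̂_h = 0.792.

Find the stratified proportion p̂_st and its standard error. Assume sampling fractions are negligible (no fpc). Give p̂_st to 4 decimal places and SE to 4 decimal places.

p̂_st ≈ 0.4374, SE ≈ 0.0371

N = 1310; stratum weights W_h = N_h/N.
p̂_st = Σ W_h p̂_h = (530·0.477 + 220·0.136 + 210·0.062 + 350·0.792)/1310 = 0.43737
V̂(p̂_st) = Σ W_h² p̂_h(1−p̂_h)/(n_h−1):
  stratum Unit A: (530/1310)²·0.477·0.523/43 = 0.000949644
  stratum Unit B: (220/1310)²·0.136·0.864/43 = 7.70703e-05
  stratum Unit C: (210/1310)²·0.062·0.938/15 = 9.96321e-05
  stratum Unit D: (350/1310)²·0.792·0.208/47 = 0.000250198
V̂(p̂_st) = 0.00137654; SE = √V̂ = 0.0371018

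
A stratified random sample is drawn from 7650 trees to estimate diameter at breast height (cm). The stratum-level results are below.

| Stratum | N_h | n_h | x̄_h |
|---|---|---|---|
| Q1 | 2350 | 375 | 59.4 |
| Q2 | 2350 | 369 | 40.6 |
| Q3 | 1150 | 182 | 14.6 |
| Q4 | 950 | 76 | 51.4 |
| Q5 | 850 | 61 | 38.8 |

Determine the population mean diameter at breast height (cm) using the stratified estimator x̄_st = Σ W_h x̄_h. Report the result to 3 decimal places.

N = Σ N_h = 7650. Stratum weights W_h = N_h/N.
x̄_st = (2350·59.4 + 2350·40.6 + 1150·14.6 + 950·51.4 + 850·38.8) / 7650 = 43.60784

x̄_st ≈ 43.608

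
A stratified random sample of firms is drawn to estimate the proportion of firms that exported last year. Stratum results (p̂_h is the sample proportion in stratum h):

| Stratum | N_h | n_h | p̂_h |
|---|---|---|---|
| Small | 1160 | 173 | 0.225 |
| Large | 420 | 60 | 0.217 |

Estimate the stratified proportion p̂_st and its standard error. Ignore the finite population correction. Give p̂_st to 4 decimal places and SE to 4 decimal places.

N = 1580; stratum weights W_h = N_h/N.
p̂_st = Σ W_h p̂_h = (1160·0.225 + 420·0.217)/1580 = 0.22287
V̂(p̂_st) = Σ W_h² p̂_h(1−p̂_h)/(n_h−1):
  stratum Small: (1160/1580)²·0.225·0.775/172 = 0.000546459
  stratum Large: (420/1580)²·0.217·0.783/59 = 0.000203495
V̂(p̂_st) = 0.000749954; SE = √V̂ = 0.0273853

p̂_st ≈ 0.2229, SE ≈ 0.0274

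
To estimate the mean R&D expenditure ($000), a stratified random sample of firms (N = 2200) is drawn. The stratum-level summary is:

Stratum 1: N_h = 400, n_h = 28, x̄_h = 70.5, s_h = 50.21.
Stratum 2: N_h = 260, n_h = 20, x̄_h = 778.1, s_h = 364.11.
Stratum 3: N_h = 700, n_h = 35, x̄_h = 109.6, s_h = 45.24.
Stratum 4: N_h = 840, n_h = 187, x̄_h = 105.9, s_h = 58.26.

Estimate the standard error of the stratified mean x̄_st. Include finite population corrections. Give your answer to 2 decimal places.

SE(x̄_st) ≈ 9.79

V̂(x̄_st) = Σ W_h² (1 − n_h/N_h) s_h²/n_h, with W_h = N_h/N and N = 2200:
  stratum 1: (400/2200)²·(1 − 28/400)·50.21²/28 = 2.76809
  stratum 2: (260/2200)²·(1 − 20/260)·364.11²/20 = 85.4623
  stratum 3: (700/2200)²·(1 − 35/700)·45.24²/35 = 5.62408
  stratum 4: (840/2200)²·(1 − 187/840)·58.26²/187 = 2.05706
V̂(x̄_st) = 95.9115
SE(x̄_st) = √95.9115 = 9.79344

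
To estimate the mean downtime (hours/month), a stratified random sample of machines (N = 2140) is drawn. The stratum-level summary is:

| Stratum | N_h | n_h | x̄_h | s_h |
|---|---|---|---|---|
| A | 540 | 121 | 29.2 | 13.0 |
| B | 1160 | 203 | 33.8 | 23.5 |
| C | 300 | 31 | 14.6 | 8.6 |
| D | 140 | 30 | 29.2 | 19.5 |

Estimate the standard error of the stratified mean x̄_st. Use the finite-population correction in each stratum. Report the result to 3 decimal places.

SE(x̄_st) ≈ 0.902

V̂(x̄_st) = Σ W_h² (1 − n_h/N_h) s_h²/n_h, with W_h = N_h/N and N = 2140:
  stratum A: (540/2140)²·(1 − 121/540)·13.0²/121 = 0.0690052
  stratum B: (1160/2140)²·(1 − 203/1160)·23.5²/203 = 0.65945
  stratum C: (300/2140)²·(1 − 31/300)·8.6²/31 = 0.0420418
  stratum D: (140/2140)²·(1 − 30/140)·19.5²/30 = 0.0426227
V̂(x̄_st) = 0.81312
SE(x̄_st) = √0.81312 = 0.901732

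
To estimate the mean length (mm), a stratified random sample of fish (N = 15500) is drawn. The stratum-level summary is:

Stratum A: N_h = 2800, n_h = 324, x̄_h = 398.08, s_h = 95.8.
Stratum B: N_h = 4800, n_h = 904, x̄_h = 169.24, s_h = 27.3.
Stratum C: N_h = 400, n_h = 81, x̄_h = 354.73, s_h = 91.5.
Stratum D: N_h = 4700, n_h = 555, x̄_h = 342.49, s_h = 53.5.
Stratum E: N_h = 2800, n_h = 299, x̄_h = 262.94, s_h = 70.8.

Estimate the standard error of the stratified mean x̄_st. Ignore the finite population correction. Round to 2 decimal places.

SE(x̄_st) ≈ 1.45

V̂(x̄_st) = Σ W_h² s_h²/n_h, with W_h = N_h/N and N = 15500:
  stratum A: (2800/15500)²·95.8²/324 = 0.924355
  stratum B: (4800/15500)²·27.3²/904 = 0.0790635
  stratum C: (400/15500)²·91.5²/81 = 0.0688357
  stratum D: (4700/15500)²·53.5²/555 = 0.474184
  stratum E: (2800/15500)²·70.8²/299 = 0.547076
V̂(x̄_st) = 2.09351
SE(x̄_st) = √2.09351 = 1.4469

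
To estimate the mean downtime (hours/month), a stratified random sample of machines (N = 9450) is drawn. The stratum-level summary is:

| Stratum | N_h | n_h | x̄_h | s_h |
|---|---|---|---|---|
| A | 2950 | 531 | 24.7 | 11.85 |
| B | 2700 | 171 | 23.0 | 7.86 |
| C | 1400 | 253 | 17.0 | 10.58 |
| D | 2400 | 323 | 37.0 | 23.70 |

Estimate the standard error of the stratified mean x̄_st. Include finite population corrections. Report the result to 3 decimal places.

SE(x̄_st) ≈ 0.392

V̂(x̄_st) = Σ W_h² (1 − n_h/N_h) s_h²/n_h, with W_h = N_h/N and N = 9450:
  stratum A: (2950/9450)²·(1 − 531/2950)·11.85²/531 = 0.0211318
  stratum B: (2700/9450)²·(1 − 171/2700)·7.86²/171 = 0.0276247
  stratum C: (1400/9450)²·(1 − 253/1400)·10.58²/253 = 0.0079557
  stratum D: (2400/9450)²·(1 − 323/2400)·23.70²/323 = 0.0970685
V̂(x̄_st) = 0.153781
SE(x̄_st) = √0.153781 = 0.392149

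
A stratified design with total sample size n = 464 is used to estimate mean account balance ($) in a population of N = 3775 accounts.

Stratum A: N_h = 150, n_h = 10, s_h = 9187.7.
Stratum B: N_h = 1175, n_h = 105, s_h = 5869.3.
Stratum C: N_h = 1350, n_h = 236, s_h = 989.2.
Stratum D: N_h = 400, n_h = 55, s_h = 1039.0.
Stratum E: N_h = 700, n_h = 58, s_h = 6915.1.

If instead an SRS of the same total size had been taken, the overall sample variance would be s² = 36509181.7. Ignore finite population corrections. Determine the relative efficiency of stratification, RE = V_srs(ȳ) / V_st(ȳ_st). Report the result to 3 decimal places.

RE ≈ 1.060

V̂(ȳ_st) = Σ W_h² s_h²/n_h, with W_h = N_h/N and N = 3775:
  stratum A: (150/3775)²·9187.7²/10 = 13327.9
  stratum B: (1175/3775)²·5869.3²/105 = 31785.2
  stratum C: (1350/3775)²·989.2²/236 = 530.261
  stratum D: (400/3775)²·1039.0²/55 = 220.371
  stratum E: (700/3775)²·6915.1²/58 = 28348.6
V_st = 74212.3
V_srs = s²/n = 36509181.7/464 = 78683.6
Relative efficiency = V_srs / V_st = 78683.6/74212.3 = 1.0602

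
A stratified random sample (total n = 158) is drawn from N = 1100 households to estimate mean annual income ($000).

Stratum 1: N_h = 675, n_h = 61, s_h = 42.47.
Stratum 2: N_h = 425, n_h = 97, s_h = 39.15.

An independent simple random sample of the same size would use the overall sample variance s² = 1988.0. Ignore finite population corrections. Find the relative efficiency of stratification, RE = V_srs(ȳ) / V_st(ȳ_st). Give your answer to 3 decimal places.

V̂(ȳ_st) = Σ W_h² s_h²/n_h, with W_h = N_h/N and N = 1100:
  stratum 1: (675/1100)²·42.47²/61 = 11.1341
  stratum 2: (425/1100)²·39.15²/97 = 2.35876
V_st = 13.4929
V_srs = s²/n = 1988.0/158 = 12.5823
Relative efficiency = V_srs / V_st = 12.5823/13.4929 = 0.9325

RE ≈ 0.933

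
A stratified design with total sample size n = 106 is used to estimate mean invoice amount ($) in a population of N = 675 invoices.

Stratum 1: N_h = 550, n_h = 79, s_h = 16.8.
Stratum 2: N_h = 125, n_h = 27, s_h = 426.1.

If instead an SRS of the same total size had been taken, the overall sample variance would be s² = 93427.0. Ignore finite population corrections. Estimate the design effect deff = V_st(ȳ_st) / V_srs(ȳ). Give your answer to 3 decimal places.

deff ≈ 0.264

V̂(ȳ_st) = Σ W_h² s_h²/n_h, with W_h = N_h/N and N = 675:
  stratum 1: (550/675)²·16.8²/79 = 2.37197
  stratum 2: (125/675)²·426.1²/27 = 230.607
V_st = 232.979
V_srs = s²/n = 93427.0/106 = 881.387
deff = V_st / V_srs = 232.979/881.387 = 0.2643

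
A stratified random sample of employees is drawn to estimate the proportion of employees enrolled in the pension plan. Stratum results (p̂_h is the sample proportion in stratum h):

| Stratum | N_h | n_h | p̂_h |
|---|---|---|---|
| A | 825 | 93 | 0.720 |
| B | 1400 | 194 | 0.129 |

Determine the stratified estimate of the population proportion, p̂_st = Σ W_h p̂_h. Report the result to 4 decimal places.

N = 2225; stratum weights W_h = N_h/N.
p̂_st = Σ W_h p̂_h = (825·0.720 + 1400·0.129)/2225 = 0.34813

p̂_st ≈ 0.3481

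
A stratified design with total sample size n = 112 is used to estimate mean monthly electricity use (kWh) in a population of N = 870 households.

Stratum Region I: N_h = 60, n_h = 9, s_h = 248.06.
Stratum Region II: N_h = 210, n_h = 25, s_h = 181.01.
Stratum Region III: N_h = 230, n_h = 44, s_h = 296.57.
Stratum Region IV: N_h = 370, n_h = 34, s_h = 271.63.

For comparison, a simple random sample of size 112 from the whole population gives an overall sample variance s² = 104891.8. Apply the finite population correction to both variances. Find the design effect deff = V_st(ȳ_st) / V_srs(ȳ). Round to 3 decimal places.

deff ≈ 0.692

V̂(ȳ_st) = Σ W_h² (1 − n_h/N_h) s_h²/n_h, with W_h = N_h/N and N = 870:
  stratum Region I: (60/870)²·(1 − 9/60)·248.06²/9 = 27.641
  stratum Region II: (210/870)²·(1 − 25/210)·181.01²/25 = 67.2694
  stratum Region III: (230/870)²·(1 − 44/230)·296.57²/44 = 112.981
  stratum Region IV: (370/870)²·(1 − 34/370)·271.63²/34 = 356.434
V_st = 564.325
V_srs = (1 − 112/870)·104891.8/112 = 815.969
deff = V_st / V_srs = 564.325/815.969 = 0.6916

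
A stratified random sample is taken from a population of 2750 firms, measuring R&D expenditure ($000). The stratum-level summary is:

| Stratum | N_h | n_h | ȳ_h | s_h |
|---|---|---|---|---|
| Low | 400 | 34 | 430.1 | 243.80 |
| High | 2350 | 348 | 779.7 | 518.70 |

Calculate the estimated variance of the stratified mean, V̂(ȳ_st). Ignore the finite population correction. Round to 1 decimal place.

V̂(ȳ_st) = Σ W_h² s_h²/n_h, with W_h = N_h/N and N = 2750:
  stratum Low: (400/2750)²·243.80²/34 = 36.9865
  stratum High: (2350/2750)²·518.70²/348 = 564.578
V̂(ȳ_st) = 601.564

V̂(ȳ_st) ≈ 601.6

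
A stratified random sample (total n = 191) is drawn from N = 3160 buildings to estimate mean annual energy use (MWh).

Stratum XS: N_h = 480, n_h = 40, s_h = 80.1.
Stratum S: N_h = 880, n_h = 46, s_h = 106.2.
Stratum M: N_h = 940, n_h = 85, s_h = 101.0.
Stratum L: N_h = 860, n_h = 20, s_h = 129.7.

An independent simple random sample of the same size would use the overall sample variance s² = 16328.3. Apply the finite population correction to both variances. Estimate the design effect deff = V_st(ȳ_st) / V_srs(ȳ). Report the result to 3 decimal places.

V̂(ȳ_st) = Σ W_h² (1 − n_h/N_h) s_h²/n_h, with W_h = N_h/N and N = 3160:
  stratum XS: (480/3160)²·(1 − 40/480)·80.1²/40 = 3.39254
  stratum S: (880/3160)²·(1 − 46/880)·106.2²/46 = 18.0205
  stratum M: (940/3160)²·(1 − 85/940)·101.0²/85 = 9.65925
  stratum L: (860/3160)²·(1 − 20/860)·129.7²/20 = 60.849
V_st = 91.9213
V_srs = (1 − 191/3160)·16328.3/191 = 80.3213
deff = V_st / V_srs = 91.9213/80.3213 = 1.1444

deff ≈ 1.144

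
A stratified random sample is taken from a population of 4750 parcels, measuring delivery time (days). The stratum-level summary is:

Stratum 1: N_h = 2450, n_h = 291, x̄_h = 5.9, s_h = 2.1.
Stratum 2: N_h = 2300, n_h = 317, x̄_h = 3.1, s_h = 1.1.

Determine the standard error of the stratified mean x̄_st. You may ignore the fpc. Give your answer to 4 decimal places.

V̂(x̄_st) = Σ W_h² s_h²/n_h, with W_h = N_h/N and N = 4750:
  stratum 1: (2450/4750)²·2.1²/291 = 0.00403172
  stratum 2: (2300/4750)²·1.1²/317 = 0.000894941
V̂(x̄_st) = 0.00492666
SE(x̄_st) = √0.00492666 = 0.0701902

SE(x̄_st) ≈ 0.0702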